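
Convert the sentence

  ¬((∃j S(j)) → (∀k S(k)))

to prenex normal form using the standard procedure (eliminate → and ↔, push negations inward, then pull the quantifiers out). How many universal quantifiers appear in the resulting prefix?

Rewrite implications/biconditionals: A → B as ¬A ∨ B.
  ¬(¬(∃j S(j)) ∨ (∀k S(k)))
Move each ¬ inward, flipping quantifiers it crosses:
  (∃j S(j)) ∧ (∃k ¬S(k))
All bound variables are already distinct, so no renaming is needed.
Extract every quantifier outward, since the variables are now distinct and don't occur free across branches:
  ∃j ∃k (S(j) ∧ ¬S(k))
The prefix is ∃j ∃k: 0 universal, 2 existential.

0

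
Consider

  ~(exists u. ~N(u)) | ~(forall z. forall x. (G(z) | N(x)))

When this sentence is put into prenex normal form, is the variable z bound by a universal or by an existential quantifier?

Drive negations inward (¬∀x A ≡ ∃x ¬A, ¬∃x A ≡ ∀x ¬A, De Morgan for ∧/∨):
  (forall u. N(u)) | (exists z. exists x. (~G(z) & ~N(x)))
All bound variables are already distinct, so no renaming is needed.
Finally move all quantifiers to the prefix:
  forall u. exists z. exists x. (N(u) | ~G(z) & ~N(x))
The quantifier forall z sits under an odd number of negations, so it flips to exists z.

existential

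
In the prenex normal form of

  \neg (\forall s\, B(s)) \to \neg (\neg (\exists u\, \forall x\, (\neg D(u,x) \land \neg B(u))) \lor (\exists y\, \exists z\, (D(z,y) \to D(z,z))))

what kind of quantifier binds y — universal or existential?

universal

Rewrite implications/biconditionals: A → B as ¬A ∨ B.
  \neg \neg (\forall s\, B(s)) \lor \neg (\neg (\exists u\, \forall x\, (\neg D(u,x) \land \neg B(u))) \lor (\exists y\, \exists z\, (\neg D(z,y) \lor D(z,z))))
Push ¬ through the quantifiers and connectives to reach negation normal form:
  (\forall s\, B(s)) \lor (\exists u\, \forall x\, (\neg D(u,x) \land \neg B(u))) \land (\forall y\, \forall z\, (D(z,y) \land \neg D(z,z)))
Extract every quantifier outward, since the variables are now distinct and don't occur free across branches:
  \forall s\, \exists u\, \forall x\, \forall y\, \forall z\, (B(s) \lor \neg D(u,x) \land \neg B(u) \land D(z,y) \land \neg D(z,z))
The quantifier \exists y sits under an odd number of negations (counting the antecedent side of each →), so it flips to \forall y.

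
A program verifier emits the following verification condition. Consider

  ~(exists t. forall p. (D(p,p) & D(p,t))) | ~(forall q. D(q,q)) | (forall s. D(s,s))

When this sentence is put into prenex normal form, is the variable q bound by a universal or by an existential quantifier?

existential

Move each ¬ inward, flipping quantifiers it crosses:
  (forall t. exists p. (~D(p,p) | ~D(p,t))) | (exists q. ~D(q,q)) | (forall s. D(s,s))
All bound variables are already distinct, so no renaming is needed.
Extract every quantifier outward, since the variables are now distinct and don't occur free across branches:
  forall t. exists p. exists q. forall s. (~D(p,p) | ~D(p,t) | ~D(q,q) | D(s,s))
The quantifier forall q sits under an odd number of negations, so it flips to exists q.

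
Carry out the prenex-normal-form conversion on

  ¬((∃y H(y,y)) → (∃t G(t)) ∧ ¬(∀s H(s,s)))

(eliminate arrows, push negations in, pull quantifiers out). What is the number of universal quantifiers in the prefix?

2

Rewrite implications/biconditionals: A → B as ¬A ∨ B.
  ¬(¬(∃y H(y,y)) ∨ (∃t G(t)) ∧ ¬(∀s H(s,s)))
Push ¬ through the quantifiers and connectives to reach negation normal form:
  (∃y H(y,y)) ∧ ((∀t ¬G(t)) ∨ (∀s H(s,s)))
All bound variables are already distinct, so no renaming is needed.
Finally move all quantifiers to the prefix:
  ∃y ∀t ∀s (H(y,y) ∧ (¬G(t) ∨ H(s,s)))
The prefix is ∃y ∀t ∀s: 2 universal, 1 existential.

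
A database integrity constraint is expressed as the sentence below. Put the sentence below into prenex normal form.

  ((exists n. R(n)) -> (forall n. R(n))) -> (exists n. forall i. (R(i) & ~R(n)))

Rewrite implications/biconditionals: A → B as ¬A ∨ B.
  ~(~(exists n. R(n)) | (forall n. R(n))) | (exists n. forall i. (R(i) & ~R(n)))
Drive negations inward (¬∀x A ≡ ∃x ¬A, ¬∃x A ≡ ∀x ¬A, De Morgan for ∧/∨):
  (exists n. R(n)) & (exists n. ~R(n)) | (exists n. forall i. (R(i) & ~R(n)))
Give each quantifier a distinct variable: n↦p, n↦w.
  (exists n. R(n)) & (exists p. ~R(p)) | (exists w. forall i. (R(i) & ~R(w)))
Finally move all quantifiers to the prefix:
  exists n. exists p. exists w. forall i. (R(n) & ~R(p) | R(i) & ~R(w))

exists n. exists p. exists w. forall i. (R(n) & ~R(p) | R(i) & ~R(w))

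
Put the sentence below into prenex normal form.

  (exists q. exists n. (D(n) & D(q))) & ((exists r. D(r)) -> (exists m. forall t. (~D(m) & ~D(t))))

exists q. exists n. forall r. exists m. forall t. (D(n) & D(q) & (~D(r) | ~D(m) & ~D(t)))

Eliminate → and ↔ using ¬ and ∨.
  (exists q. exists n. (D(n) & D(q))) & (~(exists r. D(r)) | (exists m. forall t. (~D(m) & ~D(t))))
Drive negations inward (¬∀x A ≡ ∃x ¬A, ¬∃x A ≡ ∀x ¬A, De Morgan for ∧/∨):
  (exists q. exists n. (D(n) & D(q))) & ((forall r. ~D(r)) | (exists m. forall t. (~D(m) & ~D(t))))
All bound variables are already distinct, so no renaming is needed.
Finally move all quantifiers to the prefix:
  exists q. exists n. forall r. exists m. forall t. (D(n) & D(q) & (~D(r) | ~D(m) & ~D(t)))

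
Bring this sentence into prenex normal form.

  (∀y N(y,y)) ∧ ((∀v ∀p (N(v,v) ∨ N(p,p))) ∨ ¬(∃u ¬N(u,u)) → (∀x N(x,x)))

∀y ∃v ∃p ∃u ∀x (N(y,y) ∧ (¬N(v,v) ∧ ¬N(p,p) ∧ ¬N(u,u) ∨ N(x,x)))

First replace A → B with ¬A ∨ B.
  (∀y N(y,y)) ∧ (¬((∀v ∀p (N(v,v) ∨ N(p,p))) ∨ ¬(∃u ¬N(u,u))) ∨ (∀x N(x,x)))
Move each ¬ inward, flipping quantifiers it crosses:
  (∀y N(y,y)) ∧ ((∃v ∃p (¬N(v,v) ∧ ¬N(p,p))) ∧ (∃u ¬N(u,u)) ∨ (∀x N(x,x)))
Extract every quantifier outward, since the variables are now distinct and don't occur free across branches:
  ∀y ∃v ∃p ∃u ∀x (N(y,y) ∧ (¬N(v,v) ∧ ¬N(p,p) ∧ ¬N(u,u) ∨ N(x,x)))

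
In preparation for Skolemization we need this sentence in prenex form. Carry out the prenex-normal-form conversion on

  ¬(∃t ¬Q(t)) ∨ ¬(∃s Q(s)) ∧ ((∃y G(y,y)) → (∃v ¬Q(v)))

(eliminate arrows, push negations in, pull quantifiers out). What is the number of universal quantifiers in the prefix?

Rewrite implications/biconditionals: A → B as ¬A ∨ B.
  ¬(∃t ¬Q(t)) ∨ ¬(∃s Q(s)) ∧ (¬(∃y G(y,y)) ∨ (∃v ¬Q(v)))
Drive negations inward (¬∀x A ≡ ∃x ¬A, ¬∃x A ≡ ∀x ¬A, De Morgan for ∧/∨):
  (∀t Q(t)) ∨ (∀s ¬Q(s)) ∧ ((∀y ¬G(y,y)) ∨ (∃v ¬Q(v)))
All bound variables are already distinct, so no renaming is needed.
Pull the quantifiers to the front (each side's bound variable is not free in the other side):
  ∀t ∀s ∀y ∃v (Q(t) ∨ ¬Q(s) ∧ (¬G(y,y) ∨ ¬Q(v)))
The prefix is ∀t ∀s ∀y ∃v: 3 universal, 1 existential.

3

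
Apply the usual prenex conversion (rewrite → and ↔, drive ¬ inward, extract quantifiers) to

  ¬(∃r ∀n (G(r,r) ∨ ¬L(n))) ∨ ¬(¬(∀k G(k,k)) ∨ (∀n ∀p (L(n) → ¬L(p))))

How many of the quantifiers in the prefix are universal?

Eliminate → and ↔ using ¬ and ∨.
  ¬(∃r ∀n (G(r,r) ∨ ¬L(n))) ∨ ¬(¬(∀k G(k,k)) ∨ (∀n ∀p (¬L(n) ∨ ¬L(p))))
Push ¬ through the quantifiers and connectives to reach negation normal form:
  (∀r ∃n (¬G(r,r) ∧ L(n))) ∨ (∀k G(k,k)) ∧ (∃n ∃p (L(n) ∧ L(p)))
Rename bound variables to avoid capture: n↦x1.
  (∀r ∃n (¬G(r,r) ∧ L(n))) ∨ (∀k G(k,k)) ∧ (∃x1 ∃p (L(x1) ∧ L(p)))
Pull the quantifiers to the front (each side's bound variable is not free in the other side):
  ∀r ∃n ∀k ∃x1 ∃p (¬G(r,r) ∧ L(n) ∨ G(k,k) ∧ L(x1) ∧ L(p))
The prefix is ∀r ∃n ∀k ∃x1 ∃p: 2 universal, 3 existential.

2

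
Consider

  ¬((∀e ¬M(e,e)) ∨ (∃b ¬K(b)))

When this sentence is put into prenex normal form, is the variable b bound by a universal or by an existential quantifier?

Drive negations inward (¬∀x A ≡ ∃x ¬A, ¬∃x A ≡ ∀x ¬A, De Morgan for ∧/∨):
  (∃e M(e,e)) ∧ (∀b K(b))
Pull the quantifiers to the front (each side's bound variable is not free in the other side):
  ∃e ∀b (M(e,e) ∧ K(b))
The quantifier ∃b sits under an odd number of negations, so it flips to ∀b.

universal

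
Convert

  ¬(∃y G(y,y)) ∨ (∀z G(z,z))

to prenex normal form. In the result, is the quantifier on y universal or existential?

Push ¬ through the quantifiers and connectives to reach negation normal form:
  (∀y ¬G(y,y)) ∨ (∀z G(z,z))
All bound variables are already distinct, so no renaming is needed.
Finally move all quantifiers to the prefix:
  ∀y ∀z (¬G(y,y) ∨ G(z,z))
The quantifier ∃y sits under an odd number of negations, so it flips to ∀y.

universal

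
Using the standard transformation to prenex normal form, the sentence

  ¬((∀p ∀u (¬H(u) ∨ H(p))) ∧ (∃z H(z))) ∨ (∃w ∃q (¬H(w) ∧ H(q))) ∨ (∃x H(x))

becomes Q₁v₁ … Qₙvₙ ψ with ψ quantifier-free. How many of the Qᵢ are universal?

1

Move each ¬ inward, flipping quantifiers it crosses:
  (∃p ∃u (H(u) ∧ ¬H(p))) ∨ (∀z ¬H(z)) ∨ (∃w ∃q (¬H(w) ∧ H(q))) ∨ (∃x H(x))
All bound variables are already distinct, so no renaming is needed.
Pull the quantifiers to the front (each side's bound variable is not free in the other side):
  ∃p ∃u ∀z ∃w ∃q ∃x (H(u) ∧ ¬H(p) ∨ ¬H(z) ∨ ¬H(w) ∧ H(q) ∨ H(x))
The prefix is ∃p ∃u ∀z ∃w ∃q ∃x: 1 universal, 5 existential.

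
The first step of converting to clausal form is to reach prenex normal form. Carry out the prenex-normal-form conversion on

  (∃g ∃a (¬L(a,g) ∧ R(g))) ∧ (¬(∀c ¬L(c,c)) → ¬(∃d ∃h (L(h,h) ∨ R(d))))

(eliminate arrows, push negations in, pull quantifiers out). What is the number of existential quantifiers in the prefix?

First replace A → B with ¬A ∨ B.
  (∃g ∃a (¬L(a,g) ∧ R(g))) ∧ (¬¬(∀c ¬L(c,c)) ∨ ¬(∃d ∃h (L(h,h) ∨ R(d))))
Push ¬ through the quantifiers and connectives to reach negation normal form:
  (∃g ∃a (¬L(a,g) ∧ R(g))) ∧ ((∀c ¬L(c,c)) ∨ (∀d ∀h (¬L(h,h) ∧ ¬R(d))))
All bound variables are already distinct, so no renaming is needed.
Finally move all quantifiers to the prefix:
  ∃g ∃a ∀c ∀d ∀h (¬L(a,g) ∧ R(g) ∧ (¬L(c,c) ∨ ¬L(h,h) ∧ ¬R(d)))
The prefix is ∃g ∃a ∀c ∀d ∀h: 3 universal, 2 existential.

2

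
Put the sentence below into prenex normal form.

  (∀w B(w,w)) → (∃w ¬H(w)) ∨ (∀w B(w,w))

First replace A → B with ¬A ∨ B.
  ¬(∀w B(w,w)) ∨ (∃w ¬H(w)) ∨ (∀w B(w,w))
Push ¬ through the quantifiers and connectives to reach negation normal form:
  (∃w ¬B(w,w)) ∨ (∃w ¬H(w)) ∨ (∀w B(w,w))
Give each quantifier a distinct variable: w↦z, w↦x.
  (∃w ¬B(w,w)) ∨ (∃z ¬H(z)) ∨ (∀x B(x,x))
Finally move all quantifiers to the prefix:
  ∃w ∃z ∀x (¬B(w,w) ∨ ¬H(z) ∨ B(x,x))

∃w ∃z ∀x (¬B(w,w) ∨ ¬H(z) ∨ B(x,x))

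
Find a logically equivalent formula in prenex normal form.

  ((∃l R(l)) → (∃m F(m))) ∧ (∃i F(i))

∀l ∃m ∃i ((¬R(l) ∨ F(m)) ∧ F(i))

Rewrite implications/biconditionals: A → B as ¬A ∨ B.
  (¬(∃l R(l)) ∨ (∃m F(m))) ∧ (∃i F(i))
Drive negations inward (¬∀x A ≡ ∃x ¬A, ¬∃x A ≡ ∀x ¬A, De Morgan for ∧/∨):
  ((∀l ¬R(l)) ∨ (∃m F(m))) ∧ (∃i F(i))
Finally move all quantifiers to the prefix:
  ∀l ∃m ∃i ((¬R(l) ∨ F(m)) ∧ F(i))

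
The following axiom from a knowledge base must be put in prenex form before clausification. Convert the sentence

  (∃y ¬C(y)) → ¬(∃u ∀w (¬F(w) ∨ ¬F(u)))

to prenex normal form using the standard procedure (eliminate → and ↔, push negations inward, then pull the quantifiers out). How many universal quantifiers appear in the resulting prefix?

2

Eliminate → and ↔ using ¬ and ∨.
  ¬(∃y ¬C(y)) ∨ ¬(∃u ∀w (¬F(w) ∨ ¬F(u)))
Drive negations inward (¬∀x A ≡ ∃x ¬A, ¬∃x A ≡ ∀x ¬A, De Morgan for ∧/∨):
  (∀y C(y)) ∨ (∀u ∃w (F(w) ∧ F(u)))
All bound variables are already distinct, so no renaming is needed.
Extract every quantifier outward, since the variables are now distinct and don't occur free across branches:
  ∀y ∀u ∃w (C(y) ∨ F(w) ∧ F(u))
The prefix is ∀y ∀u ∃w: 2 universal, 1 existential.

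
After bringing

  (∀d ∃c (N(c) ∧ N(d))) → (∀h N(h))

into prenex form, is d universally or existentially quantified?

Rewrite implications/biconditionals: A → B as ¬A ∨ B.
  ¬(∀d ∃c (N(c) ∧ N(d))) ∨ (∀h N(h))
Drive negations inward (¬∀x A ≡ ∃x ¬A, ¬∃x A ≡ ∀x ¬A, De Morgan for ∧/∨):
  (∃d ∀c (¬N(c) ∨ ¬N(d))) ∨ (∀h N(h))
Pull the quantifiers to the front (each side's bound variable is not free in the other side):
  ∃d ∀c ∀h (¬N(c) ∨ ¬N(d) ∨ N(h))
The quantifier ∀d sits under an odd number of negations (counting the antecedent side of each →), so it flips to ∃d.

existential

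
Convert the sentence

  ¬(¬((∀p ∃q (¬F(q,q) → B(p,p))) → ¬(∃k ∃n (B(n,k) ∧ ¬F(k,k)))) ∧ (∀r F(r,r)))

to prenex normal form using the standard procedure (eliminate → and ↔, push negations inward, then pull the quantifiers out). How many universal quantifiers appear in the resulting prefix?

3

Eliminate → and ↔ using ¬ and ∨.
  ¬(¬(¬(∀p ∃q (¬¬F(q,q) ∨ B(p,p))) ∨ ¬(∃k ∃n (B(n,k) ∧ ¬F(k,k)))) ∧ (∀r F(r,r)))
Drive negations inward (¬∀x A ≡ ∃x ¬A, ¬∃x A ≡ ∀x ¬A, De Morgan for ∧/∨):
  (∃p ∀q (¬F(q,q) ∧ ¬B(p,p))) ∨ (∀k ∀n (¬B(n,k) ∨ F(k,k))) ∨ (∃r ¬F(r,r))
All bound variables are already distinct, so no renaming is needed.
Pull the quantifiers to the front (each side's bound variable is not free in the other side):
  ∃p ∀q ∀k ∀n ∃r (¬F(q,q) ∧ ¬B(p,p) ∨ ¬B(n,k) ∨ F(k,k) ∨ ¬F(r,r))
The prefix is ∃p ∀q ∀k ∀n ∃r: 3 universal, 2 existential.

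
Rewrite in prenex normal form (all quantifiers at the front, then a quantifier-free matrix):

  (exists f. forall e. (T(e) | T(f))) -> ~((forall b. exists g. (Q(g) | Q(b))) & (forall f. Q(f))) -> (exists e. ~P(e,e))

forall f. exists e. forall b. exists g. forall a. exists s. (~T(e) & ~T(f) | (Q(g) | Q(b)) & Q(a) | ~P(s,s))

Eliminate → and ↔ using ¬ and ∨.
  ~(exists f. forall e. (T(e) | T(f))) | ~~((forall b. exists g. (Q(g) | Q(b))) & (forall f. Q(f))) | (exists e. ~P(e,e))
Move each ¬ inward, flipping quantifiers it crosses:
  (forall f. exists e. (~T(e) & ~T(f))) | (forall b. exists g. (Q(g) | Q(b))) & (forall f. Q(f)) | (exists e. ~P(e,e))
Standardize variables apart so no two quantifiers bind the same name: f↦a, e↦s.
  (forall f. exists e. (~T(e) & ~T(f))) | (forall b. exists g. (Q(g) | Q(b))) & (forall a. Q(a)) | (exists s. ~P(s,s))
Extract every quantifier outward, since the variables are now distinct and don't occur free across branches:
  forall f. exists e. forall b. exists g. forall a. exists s. (~T(e) & ~T(f) | (Q(g) | Q(b)) & Q(a) | ~P(s,s))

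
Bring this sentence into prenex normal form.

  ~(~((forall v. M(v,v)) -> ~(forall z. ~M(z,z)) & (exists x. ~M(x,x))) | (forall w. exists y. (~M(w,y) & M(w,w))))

Rewrite implications/biconditionals: A → B as ¬A ∨ B.
  ~(~(~(forall v. M(v,v)) | ~(forall z. ~M(z,z)) & (exists x. ~M(x,x))) | (forall w. exists y. (~M(w,y) & M(w,w))))
Move each ¬ inward, flipping quantifiers it crosses:
  ((exists v. ~M(v,v)) | (exists z. M(z,z)) & (exists x. ~M(x,x))) & (exists w. forall y. (M(w,y) | ~M(w,w)))
All bound variables are already distinct, so no renaming is needed.
Pull the quantifiers to the front (each side's bound variable is not free in the other side):
  exists v. exists z. exists x. exists w. forall y. ((~M(v,v) | M(z,z) & ~M(x,x)) & (M(w,y) | ~M(w,w)))

exists v. exists z. exists x. exists w. forall y. ((~M(v,v) | M(z,z) & ~M(x,x)) & (M(w,y) | ~M(w,w)))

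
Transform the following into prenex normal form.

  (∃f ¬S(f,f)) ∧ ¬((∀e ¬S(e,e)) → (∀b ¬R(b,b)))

∃f ∀e ∃b (¬S(f,f) ∧ ¬S(e,e) ∧ R(b,b))

First replace A → B with ¬A ∨ B.
  (∃f ¬S(f,f)) ∧ ¬(¬(∀e ¬S(e,e)) ∨ (∀b ¬R(b,b)))
Push ¬ through the quantifiers and connectives to reach negation normal form:
  (∃f ¬S(f,f)) ∧ (∀e ¬S(e,e)) ∧ (∃b R(b,b))
Extract every quantifier outward, since the variables are now distinct and don't occur free across branches:
  ∃f ∀e ∃b (¬S(f,f) ∧ ¬S(e,e) ∧ R(b,b))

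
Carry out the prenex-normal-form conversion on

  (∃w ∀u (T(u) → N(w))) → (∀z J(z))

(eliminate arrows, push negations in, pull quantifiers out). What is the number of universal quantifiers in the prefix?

2

Rewrite implications/biconditionals: A → B as ¬A ∨ B.
  ¬(∃w ∀u (¬T(u) ∨ N(w))) ∨ (∀z J(z))
Move each ¬ inward, flipping quantifiers it crosses:
  (∀w ∃u (T(u) ∧ ¬N(w))) ∨ (∀z J(z))
Extract every quantifier outward, since the variables are now distinct and don't occur free across branches:
  ∀w ∃u ∀z (T(u) ∧ ¬N(w) ∨ J(z))
The prefix is ∀w ∃u ∀z: 2 universal, 1 existential.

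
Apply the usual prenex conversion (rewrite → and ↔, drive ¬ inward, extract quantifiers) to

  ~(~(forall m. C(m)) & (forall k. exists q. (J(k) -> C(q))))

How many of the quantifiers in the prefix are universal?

First replace A → B with ¬A ∨ B.
  ~(~(forall m. C(m)) & (forall k. exists q. (~J(k) | C(q))))
Move each ¬ inward, flipping quantifiers it crosses:
  (forall m. C(m)) | (exists k. forall q. (J(k) & ~C(q)))
All bound variables are already distinct, so no renaming is needed.
Pull the quantifiers to the front (each side's bound variable is not free in the other side):
  forall m. exists k. forall q. (C(m) | J(k) & ~C(q))
The prefix is forall m exists k forall q: 2 universal, 1 existential.

2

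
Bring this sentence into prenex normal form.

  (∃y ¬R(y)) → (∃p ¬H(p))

Eliminate → and ↔ using ¬ and ∨.
  ¬(∃y ¬R(y)) ∨ (∃p ¬H(p))
Push ¬ through the quantifiers and connectives to reach negation normal form:
  (∀y R(y)) ∨ (∃p ¬H(p))
All bound variables are already distinct, so no renaming is needed.
Pull the quantifiers to the front (each side's bound variable is not free in the other side):
  ∀y ∃p (R(y) ∨ ¬H(p))

∀y ∃p (R(y) ∨ ¬H(p))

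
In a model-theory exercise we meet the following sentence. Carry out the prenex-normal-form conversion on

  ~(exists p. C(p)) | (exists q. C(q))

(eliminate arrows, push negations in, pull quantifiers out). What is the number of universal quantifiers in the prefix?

Push ¬ through the quantifiers and connectives to reach negation normal form:
  (forall p. ~C(p)) | (exists q. C(q))
Pull the quantifiers to the front (each side's bound variable is not free in the other side):
  forall p. exists q. (~C(p) | C(q))
The prefix is forall p exists q: 1 universal, 1 existential.

1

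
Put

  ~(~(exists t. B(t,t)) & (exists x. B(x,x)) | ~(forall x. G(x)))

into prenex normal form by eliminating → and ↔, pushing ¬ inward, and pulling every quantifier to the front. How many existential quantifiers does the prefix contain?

Drive negations inward (¬∀x A ≡ ∃x ¬A, ¬∃x A ≡ ∀x ¬A, De Morgan for ∧/∨):
  ((exists t. B(t,t)) | (forall x. ~B(x,x))) & (forall x. G(x))
Standardize variables apart so no two quantifiers bind the same name: x↦p.
  ((exists t. B(t,t)) | (forall x. ~B(x,x))) & (forall p. G(p))
Pull the quantifiers to the front (each side's bound variable is not free in the other side):
  exists t. forall x. forall p. ((B(t,t) | ~B(x,x)) & G(p))
The prefix is exists t forall x forall p: 2 universal, 1 existential.

1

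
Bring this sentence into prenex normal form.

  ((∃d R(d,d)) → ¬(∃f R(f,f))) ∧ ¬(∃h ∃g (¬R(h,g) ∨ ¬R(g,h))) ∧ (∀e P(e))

∀d ∀f ∀h ∀g ∀e ((¬R(d,d) ∨ ¬R(f,f)) ∧ R(h,g) ∧ R(g,h) ∧ P(e))

First replace A → B with ¬A ∨ B.
  (¬(∃d R(d,d)) ∨ ¬(∃f R(f,f))) ∧ ¬(∃h ∃g (¬R(h,g) ∨ ¬R(g,h))) ∧ (∀e P(e))
Drive negations inward (¬∀x A ≡ ∃x ¬A, ¬∃x A ≡ ∀x ¬A, De Morgan for ∧/∨):
  ((∀d ¬R(d,d)) ∨ (∀f ¬R(f,f))) ∧ (∀h ∀g (R(h,g) ∧ R(g,h))) ∧ (∀e P(e))
All bound variables are already distinct, so no renaming is needed.
Finally move all quantifiers to the prefix:
  ∀d ∀f ∀h ∀g ∀e ((¬R(d,d) ∨ ¬R(f,f)) ∧ R(h,g) ∧ R(g,h) ∧ P(e))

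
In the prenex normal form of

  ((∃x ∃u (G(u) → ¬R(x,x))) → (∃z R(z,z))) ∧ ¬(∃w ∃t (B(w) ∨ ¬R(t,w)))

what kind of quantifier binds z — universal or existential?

Eliminate → and ↔ using ¬ and ∨.
  (¬(∃x ∃u (¬G(u) ∨ ¬R(x,x))) ∨ (∃z R(z,z))) ∧ ¬(∃w ∃t (B(w) ∨ ¬R(t,w)))
Move each ¬ inward, flipping quantifiers it crosses:
  ((∀x ∀u (G(u) ∧ R(x,x))) ∨ (∃z R(z,z))) ∧ (∀w ∀t (¬B(w) ∧ R(t,w)))
All bound variables are already distinct, so no renaming is needed.
Finally move all quantifiers to the prefix:
  ∀x ∀u ∃z ∀w ∀t ((G(u) ∧ R(x,x) ∨ R(z,z)) ∧ ¬B(w) ∧ R(t,w))
The quantifier ∃z sits under an even number of negations (counting the antecedent side of each →), so it remains existential.

existential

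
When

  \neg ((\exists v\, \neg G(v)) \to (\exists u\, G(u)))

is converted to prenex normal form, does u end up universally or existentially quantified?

universal

Rewrite implications/biconditionals: A → B as ¬A ∨ B.
  \neg (\neg (\exists v\, \neg G(v)) \lor (\exists u\, G(u)))
Drive negations inward (¬∀x A ≡ ∃x ¬A, ¬∃x A ≡ ∀x ¬A, De Morgan for ∧/∨):
  (\exists v\, \neg G(v)) \land (\forall u\, \neg G(u))
All bound variables are already distinct, so no renaming is needed.
Extract every quantifier outward, since the variables are now distinct and don't occur free across branches:
  \exists v\, \forall u\, (\neg G(v) \land \neg G(u))
The quantifier \exists u sits under an odd number of negations (counting the antecedent side of each →), so it flips to \forall u.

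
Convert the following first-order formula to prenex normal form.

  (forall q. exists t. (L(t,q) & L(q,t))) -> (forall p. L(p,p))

First replace A → B with ¬A ∨ B.
  ~(forall q. exists t. (L(t,q) & L(q,t))) | (forall p. L(p,p))
Drive negations inward (¬∀x A ≡ ∃x ¬A, ¬∃x A ≡ ∀x ¬A, De Morgan for ∧/∨):
  (exists q. forall t. (~L(t,q) | ~L(q,t))) | (forall p. L(p,p))
Finally move all quantifiers to the prefix:
  exists q. forall t. forall p. (~L(t,q) | ~L(q,t) | L(p,p))

exists q. forall t. forall p. (~L(t,q) | ~L(q,t) | L(p,p))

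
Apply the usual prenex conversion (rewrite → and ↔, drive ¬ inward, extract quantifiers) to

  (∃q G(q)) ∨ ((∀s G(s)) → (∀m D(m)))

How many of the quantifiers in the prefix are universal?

Rewrite implications/biconditionals: A → B as ¬A ∨ B.
  (∃q G(q)) ∨ ¬(∀s G(s)) ∨ (∀m D(m))
Move each ¬ inward, flipping quantifiers it crosses:
  (∃q G(q)) ∨ (∃s ¬G(s)) ∨ (∀m D(m))
All bound variables are already distinct, so no renaming is needed.
Extract every quantifier outward, since the variables are now distinct and don't occur free across branches:
  ∃q ∃s ∀m (G(q) ∨ ¬G(s) ∨ D(m))
The prefix is ∃q ∃s ∀m: 1 universal, 2 existential.

1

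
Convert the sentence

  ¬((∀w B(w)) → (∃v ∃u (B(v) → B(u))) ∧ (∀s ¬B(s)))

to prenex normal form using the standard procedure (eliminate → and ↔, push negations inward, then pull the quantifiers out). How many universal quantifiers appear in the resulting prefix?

3

Eliminate → and ↔ using ¬ and ∨.
  ¬(¬(∀w B(w)) ∨ (∃v ∃u (¬B(v) ∨ B(u))) ∧ (∀s ¬B(s)))
Drive negations inward (¬∀x A ≡ ∃x ¬A, ¬∃x A ≡ ∀x ¬A, De Morgan for ∧/∨):
  (∀w B(w)) ∧ ((∀v ∀u (B(v) ∧ ¬B(u))) ∨ (∃s B(s)))
Pull the quantifiers to the front (each side's bound variable is not free in the other side):
  ∀w ∀v ∀u ∃s (B(w) ∧ (B(v) ∧ ¬B(u) ∨ B(s)))
The prefix is ∀w ∀v ∀u ∃s: 3 universal, 1 existential.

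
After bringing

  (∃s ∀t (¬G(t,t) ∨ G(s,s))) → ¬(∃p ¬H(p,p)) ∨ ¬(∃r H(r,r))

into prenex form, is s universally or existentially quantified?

universal

First replace A → B with ¬A ∨ B.
  ¬(∃s ∀t (¬G(t,t) ∨ G(s,s))) ∨ ¬(∃p ¬H(p,p)) ∨ ¬(∃r H(r,r))
Drive negations inward (¬∀x A ≡ ∃x ¬A, ¬∃x A ≡ ∀x ¬A, De Morgan for ∧/∨):
  (∀s ∃t (G(t,t) ∧ ¬G(s,s))) ∨ (∀p H(p,p)) ∨ (∀r ¬H(r,r))
All bound variables are already distinct, so no renaming is needed.
Pull the quantifiers to the front (each side's bound variable is not free in the other side):
  ∀s ∃t ∀p ∀r (G(t,t) ∧ ¬G(s,s) ∨ H(p,p) ∨ ¬H(r,r))
The quantifier ∃s sits under an odd number of negations (counting the antecedent side of each →), so it flips to ∀s.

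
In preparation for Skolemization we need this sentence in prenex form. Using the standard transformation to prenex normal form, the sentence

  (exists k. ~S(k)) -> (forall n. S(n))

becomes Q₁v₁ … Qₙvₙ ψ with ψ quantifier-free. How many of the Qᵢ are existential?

0

Eliminate → and ↔ using ¬ and ∨.
  ~(exists k. ~S(k)) | (forall n. S(n))
Push ¬ through the quantifiers and connectives to reach negation normal form:
  (forall k. S(k)) | (forall n. S(n))
Extract every quantifier outward, since the variables are now distinct and don't occur free across branches:
  forall k. forall n. (S(k) | S(n))
The prefix is forall k forall n: 2 universal, 0 existential.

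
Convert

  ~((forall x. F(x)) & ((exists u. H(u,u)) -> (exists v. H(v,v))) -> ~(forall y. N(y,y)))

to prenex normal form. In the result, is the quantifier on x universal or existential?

universal

Eliminate → and ↔ using ¬ and ∨.
  ~(~((forall x. F(x)) & (~(exists u. H(u,u)) | (exists v. H(v,v)))) | ~(forall y. N(y,y)))
Move each ¬ inward, flipping quantifiers it crosses:
  (forall x. F(x)) & ((forall u. ~H(u,u)) | (exists v. H(v,v))) & (forall y. N(y,y))
All bound variables are already distinct, so no renaming is needed.
Extract every quantifier outward, since the variables are now distinct and don't occur free across branches:
  forall x. forall u. exists v. forall y. (F(x) & (~H(u,u) | H(v,v)) & N(y,y))
The quantifier forall x sits under an even number of negations (counting the antecedent side of each →), so it remains universal.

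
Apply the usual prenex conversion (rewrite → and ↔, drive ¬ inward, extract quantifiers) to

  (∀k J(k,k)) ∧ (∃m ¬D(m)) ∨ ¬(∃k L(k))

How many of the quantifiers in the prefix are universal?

Push ¬ through the quantifiers and connectives to reach negation normal form:
  (∀k J(k,k)) ∧ (∃m ¬D(m)) ∨ (∀k ¬L(k))
Give each quantifier a distinct variable: k↦p.
  (∀k J(k,k)) ∧ (∃m ¬D(m)) ∨ (∀p ¬L(p))
Finally move all quantifiers to the prefix:
  ∀k ∃m ∀p (J(k,k) ∧ ¬D(m) ∨ ¬L(p))
The prefix is ∀k ∃m ∀p: 2 universal, 1 existential.

2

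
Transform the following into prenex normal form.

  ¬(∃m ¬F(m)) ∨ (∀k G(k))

∀m ∀k (F(m) ∨ G(k))

Move each ¬ inward, flipping quantifiers it crosses:
  (∀m F(m)) ∨ (∀k G(k))
All bound variables are already distinct, so no renaming is needed.
Pull the quantifiers to the front (each side's bound variable is not free in the other side):
  ∀m ∀k (F(m) ∨ G(k))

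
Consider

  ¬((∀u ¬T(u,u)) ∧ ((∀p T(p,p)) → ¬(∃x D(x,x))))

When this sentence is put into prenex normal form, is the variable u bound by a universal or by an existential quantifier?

First replace A → B with ¬A ∨ B.
  ¬((∀u ¬T(u,u)) ∧ (¬(∀p T(p,p)) ∨ ¬(∃x D(x,x))))
Drive negations inward (¬∀x A ≡ ∃x ¬A, ¬∃x A ≡ ∀x ¬A, De Morgan for ∧/∨):
  (∃u T(u,u)) ∨ (∀p T(p,p)) ∧ (∃x D(x,x))
All bound variables are already distinct, so no renaming is needed.
Finally move all quantifiers to the prefix:
  ∃u ∀p ∃x (T(u,u) ∨ T(p,p) ∧ D(x,x))
The quantifier ∀u sits under an odd number of negations (counting the antecedent side of each →), so it flips to ∃u.

existential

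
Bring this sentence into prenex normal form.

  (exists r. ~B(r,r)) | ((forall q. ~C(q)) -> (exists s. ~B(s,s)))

Eliminate → and ↔ using ¬ and ∨.
  (exists r. ~B(r,r)) | ~(forall q. ~C(q)) | (exists s. ~B(s,s))
Drive negations inward (¬∀x A ≡ ∃x ¬A, ¬∃x A ≡ ∀x ¬A, De Morgan for ∧/∨):
  (exists r. ~B(r,r)) | (exists q. C(q)) | (exists s. ~B(s,s))
All bound variables are already distinct, so no renaming is needed.
Extract every quantifier outward, since the variables are now distinct and don't occur free across branches:
  exists r. exists q. exists s. (~B(r,r) | C(q) | ~B(s,s))

exists r. exists q. exists s. (~B(r,r) | C(q) | ~B(s,s))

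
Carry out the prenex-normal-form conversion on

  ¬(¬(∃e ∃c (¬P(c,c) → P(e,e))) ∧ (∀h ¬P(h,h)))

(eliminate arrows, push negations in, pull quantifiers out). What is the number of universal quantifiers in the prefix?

Rewrite implications/biconditionals: A → B as ¬A ∨ B.
  ¬(¬(∃e ∃c (¬¬P(c,c) ∨ P(e,e))) ∧ (∀h ¬P(h,h)))
Drive negations inward (¬∀x A ≡ ∃x ¬A, ¬∃x A ≡ ∀x ¬A, De Morgan for ∧/∨):
  (∃e ∃c (P(c,c) ∨ P(e,e))) ∨ (∃h P(h,h))
All bound variables are already distinct, so no renaming is needed.
Extract every quantifier outward, since the variables are now distinct and don't occur free across branches:
  ∃e ∃c ∃h (P(c,c) ∨ P(e,e) ∨ P(h,h))
The prefix is ∃e ∃c ∃h: 0 universal, 3 existential.

0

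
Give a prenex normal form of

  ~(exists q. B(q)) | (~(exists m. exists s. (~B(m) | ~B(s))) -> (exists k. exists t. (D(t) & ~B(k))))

Eliminate → and ↔ using ¬ and ∨.
  ~(exists q. B(q)) | ~~(exists m. exists s. (~B(m) | ~B(s))) | (exists k. exists t. (D(t) & ~B(k)))
Move each ¬ inward, flipping quantifiers it crosses:
  (forall q. ~B(q)) | (exists m. exists s. (~B(m) | ~B(s))) | (exists k. exists t. (D(t) & ~B(k)))
All bound variables are already distinct, so no renaming is needed.
Finally move all quantifiers to the prefix:
  forall q. exists m. exists s. exists k. exists t. (~B(q) | ~B(m) | ~B(s) | D(t) & ~B(k))

forall q. exists m. exists s. exists k. exists t. (~B(q) | ~B(m) | ~B(s) | D(t) & ~B(k))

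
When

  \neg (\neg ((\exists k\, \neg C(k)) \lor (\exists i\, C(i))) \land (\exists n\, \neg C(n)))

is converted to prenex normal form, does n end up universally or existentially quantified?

Move each ¬ inward, flipping quantifiers it crosses:
  (\exists k\, \neg C(k)) \lor (\exists i\, C(i)) \lor (\forall n\, C(n))
Finally move all quantifiers to the prefix:
  \exists k\, \exists i\, \forall n\, (\neg C(k) \lor C(i) \lor C(n))
The quantifier \exists n sits under an odd number of negations, so it flips to \forall n.

universal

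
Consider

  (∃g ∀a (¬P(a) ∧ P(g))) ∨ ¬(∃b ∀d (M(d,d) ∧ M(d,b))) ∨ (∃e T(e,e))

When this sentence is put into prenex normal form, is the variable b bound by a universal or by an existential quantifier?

Drive negations inward (¬∀x A ≡ ∃x ¬A, ¬∃x A ≡ ∀x ¬A, De Morgan for ∧/∨):
  (∃g ∀a (¬P(a) ∧ P(g))) ∨ (∀b ∃d (¬M(d,d) ∨ ¬M(d,b))) ∨ (∃e T(e,e))
All bound variables are already distinct, so no renaming is needed.
Extract every quantifier outward, since the variables are now distinct and don't occur free across branches:
  ∃g ∀a ∀b ∃d ∃e (¬P(a) ∧ P(g) ∨ ¬M(d,d) ∨ ¬M(d,b) ∨ T(e,e))
The quantifier ∃b sits under an odd number of negations, so it flips to ∀b.

universal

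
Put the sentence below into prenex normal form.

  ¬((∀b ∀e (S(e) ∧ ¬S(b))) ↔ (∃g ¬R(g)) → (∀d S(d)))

∀b ∀e ∃g ∃d ∀z ∀y ∃t ∃v (S(e) ∧ ¬S(b) ∧ ¬R(g) ∧ ¬S(d) ∨ (R(z) ∨ S(y)) ∧ (¬S(v) ∨ S(t)))

Eliminate → and ↔ using ¬ and ∨; A ↔ B as (¬A ∨ B) ∧ (¬B ∨ A).
  ¬((¬(∀b ∀e (S(e) ∧ ¬S(b))) ∨ ¬(∃g ¬R(g)) ∨ (∀d S(d))) ∧ (¬(¬(∃g ¬R(g)) ∨ (∀d S(d))) ∨ (∀b ∀e (S(e) ∧ ¬S(b)))))
Push ¬ through the quantifiers and connectives to reach negation normal form:
  (∀b ∀e (S(e) ∧ ¬S(b))) ∧ (∃g ¬R(g)) ∧ (∃d ¬S(d)) ∨ ((∀g R(g)) ∨ (∀d S(d))) ∧ (∃b ∃e (¬S(e) ∨ S(b)))
Give each quantifier a distinct variable: g↦z, d↦y, b↦t, e↦v.
  (∀b ∀e (S(e) ∧ ¬S(b))) ∧ (∃g ¬R(g)) ∧ (∃d ¬S(d)) ∨ ((∀z R(z)) ∨ (∀y S(y))) ∧ (∃t ∃v (¬S(v) ∨ S(t)))
Finally move all quantifiers to the prefix:
  ∀b ∀e ∃g ∃d ∀z ∀y ∃t ∃v (S(e) ∧ ¬S(b) ∧ ¬R(g) ∧ ¬S(d) ∨ (R(z) ∨ S(y)) ∧ (¬S(v) ∨ S(t)))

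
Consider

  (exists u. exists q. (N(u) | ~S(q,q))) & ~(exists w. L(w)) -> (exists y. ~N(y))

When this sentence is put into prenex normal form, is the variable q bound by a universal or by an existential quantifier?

universal

Rewrite implications/biconditionals: A → B as ¬A ∨ B.
  ~((exists u. exists q. (N(u) | ~S(q,q))) & ~(exists w. L(w))) | (exists y. ~N(y))
Push ¬ through the quantifiers and connectives to reach negation normal form:
  (forall u. forall q. (~N(u) & S(q,q))) | (exists w. L(w)) | (exists y. ~N(y))
All bound variables are already distinct, so no renaming is needed.
Extract every quantifier outward, since the variables are now distinct and don't occur free across branches:
  forall u. forall q. exists w. exists y. (~N(u) & S(q,q) | L(w) | ~N(y))
The quantifier exists q sits under an odd number of negations (counting the antecedent side of each →), so it flips to forall q.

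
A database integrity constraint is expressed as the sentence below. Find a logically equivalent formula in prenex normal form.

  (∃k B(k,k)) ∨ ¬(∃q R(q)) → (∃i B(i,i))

∀k ∃q ∃i (¬B(k,k) ∧ R(q) ∨ B(i,i))

Eliminate → and ↔ using ¬ and ∨.
  ¬((∃k B(k,k)) ∨ ¬(∃q R(q))) ∨ (∃i B(i,i))
Drive negations inward (¬∀x A ≡ ∃x ¬A, ¬∃x A ≡ ∀x ¬A, De Morgan for ∧/∨):
  (∀k ¬B(k,k)) ∧ (∃q R(q)) ∨ (∃i B(i,i))
Finally move all quantifiers to the prefix:
  ∀k ∃q ∃i (¬B(k,k) ∧ R(q) ∨ B(i,i))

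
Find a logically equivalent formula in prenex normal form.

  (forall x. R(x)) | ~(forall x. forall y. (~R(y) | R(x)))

forall x. exists x1. exists y. (R(x) | R(y) & ~R(x1))

Drive negations inward (¬∀x A ≡ ∃x ¬A, ¬∃x A ≡ ∀x ¬A, De Morgan for ∧/∨):
  (forall x. R(x)) | (exists x. exists y. (R(y) & ~R(x)))
Standardize variables apart so no two quantifiers bind the same name: x↦x1.
  (forall x. R(x)) | (exists x1. exists y. (R(y) & ~R(x1)))
Pull the quantifiers to the front (each side's bound variable is not free in the other side):
  forall x. exists x1. exists y. (R(x) | R(y) & ~R(x1))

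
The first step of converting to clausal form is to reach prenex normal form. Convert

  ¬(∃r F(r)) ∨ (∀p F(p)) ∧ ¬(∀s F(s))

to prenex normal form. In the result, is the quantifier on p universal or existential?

universal

Move each ¬ inward, flipping quantifiers it crosses:
  (∀r ¬F(r)) ∨ (∀p F(p)) ∧ (∃s ¬F(s))
All bound variables are already distinct, so no renaming is needed.
Pull the quantifiers to the front (each side's bound variable is not free in the other side):
  ∀r ∀p ∃s (¬F(r) ∨ F(p) ∧ ¬F(s))
The quantifier ∀p sits under an even number of negations, so it remains universal.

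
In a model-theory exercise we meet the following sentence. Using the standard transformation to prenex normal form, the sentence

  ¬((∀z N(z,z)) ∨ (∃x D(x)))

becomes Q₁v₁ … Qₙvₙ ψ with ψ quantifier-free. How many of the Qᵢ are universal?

1

Push ¬ through the quantifiers and connectives to reach negation normal form:
  (∃z ¬N(z,z)) ∧ (∀x ¬D(x))
Finally move all quantifiers to the prefix:
  ∃z ∀x (¬N(z,z) ∧ ¬D(x))
The prefix is ∃z ∀x: 1 universal, 1 existential.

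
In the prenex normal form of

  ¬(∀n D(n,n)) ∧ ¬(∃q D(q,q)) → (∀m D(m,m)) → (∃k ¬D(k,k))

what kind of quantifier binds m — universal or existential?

First replace A → B with ¬A ∨ B.
  ¬(¬(∀n D(n,n)) ∧ ¬(∃q D(q,q))) ∨ ¬(∀m D(m,m)) ∨ (∃k ¬D(k,k))
Move each ¬ inward, flipping quantifiers it crosses:
  (∀n D(n,n)) ∨ (∃q D(q,q)) ∨ (∃m ¬D(m,m)) ∨ (∃k ¬D(k,k))
All bound variables are already distinct, so no renaming is needed.
Pull the quantifiers to the front (each side's bound variable is not free in the other side):
  ∀n ∃q ∃m ∃k (D(n,n) ∨ D(q,q) ∨ ¬D(m,m) ∨ ¬D(k,k))
The quantifier ∀m sits under an odd number of negations (counting the antecedent side of each →), so it flips to ∃m.

existential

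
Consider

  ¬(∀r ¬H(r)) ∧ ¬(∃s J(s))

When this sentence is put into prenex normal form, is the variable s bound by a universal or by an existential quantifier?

Push ¬ through the quantifiers and connectives to reach negation normal form:
  (∃r H(r)) ∧ (∀s ¬J(s))
Extract every quantifier outward, since the variables are now distinct and don't occur free across branches:
  ∃r ∀s (H(r) ∧ ¬J(s))
The quantifier ∃s sits under an odd number of negations, so it flips to ∀s.

universal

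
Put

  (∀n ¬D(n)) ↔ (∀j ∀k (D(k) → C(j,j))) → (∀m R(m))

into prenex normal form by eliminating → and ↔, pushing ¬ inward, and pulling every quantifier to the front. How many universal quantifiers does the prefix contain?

4

Rewrite implications/biconditionals: A → B as ¬A ∨ B; A ↔ B as (¬A ∨ B) ∧ (¬B ∨ A).
  (¬(∀n ¬D(n)) ∨ ¬(∀j ∀k (¬D(k) ∨ C(j,j))) ∨ (∀m R(m))) ∧ (¬(¬(∀j ∀k (¬D(k) ∨ C(j,j))) ∨ (∀m R(m))) ∨ (∀n ¬D(n)))
Move each ¬ inward, flipping quantifiers it crosses:
  ((∃n D(n)) ∨ (∃j ∃k (D(k) ∧ ¬C(j,j))) ∨ (∀m R(m))) ∧ ((∀j ∀k (¬D(k) ∨ C(j,j))) ∧ (∃m ¬R(m)) ∨ (∀n ¬D(n)))
Standardize variables apart so no two quantifiers bind the same name: j↦u1, k↦x, m↦w1, n↦y.
  ((∃n D(n)) ∨ (∃j ∃k (D(k) ∧ ¬C(j,j))) ∨ (∀m R(m))) ∧ ((∀u1 ∀x (¬D(x) ∨ C(u1,u1))) ∧ (∃w1 ¬R(w1)) ∨ (∀y ¬D(y)))
Finally move all quantifiers to the prefix:
  ∃n ∃j ∃k ∀m ∀u1 ∀x ∃w1 ∀y ((D(n) ∨ D(k) ∧ ¬C(j,j) ∨ R(m)) ∧ ((¬D(x) ∨ C(u1,u1)) ∧ ¬R(w1) ∨ ¬D(y)))
The prefix is ∃n ∃j ∃k ∀m ∀u1 ∀x ∃w1 ∀y: 4 universal, 4 existential.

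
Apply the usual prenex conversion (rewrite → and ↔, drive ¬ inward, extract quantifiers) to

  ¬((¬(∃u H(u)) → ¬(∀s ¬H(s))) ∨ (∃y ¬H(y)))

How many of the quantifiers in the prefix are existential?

Eliminate → and ↔ using ¬ and ∨.
  ¬(¬¬(∃u H(u)) ∨ ¬(∀s ¬H(s)) ∨ (∃y ¬H(y)))
Move each ¬ inward, flipping quantifiers it crosses:
  (∀u ¬H(u)) ∧ (∀s ¬H(s)) ∧ (∀y H(y))
All bound variables are already distinct, so no renaming is needed.
Pull the quantifiers to the front (each side's bound variable is not free in the other side):
  ∀u ∀s ∀y (¬H(u) ∧ ¬H(s) ∧ H(y))
The prefix is ∀u ∀s ∀y: 3 universal, 0 existential.

0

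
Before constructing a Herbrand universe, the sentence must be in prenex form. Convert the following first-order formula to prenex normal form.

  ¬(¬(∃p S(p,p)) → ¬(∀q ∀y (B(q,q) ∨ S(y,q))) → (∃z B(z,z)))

Eliminate → and ↔ using ¬ and ∨.
  ¬(¬¬(∃p S(p,p)) ∨ ¬¬(∀q ∀y (B(q,q) ∨ S(y,q))) ∨ (∃z B(z,z)))
Drive negations inward (¬∀x A ≡ ∃x ¬A, ¬∃x A ≡ ∀x ¬A, De Morgan for ∧/∨):
  (∀p ¬S(p,p)) ∧ (∃q ∃y (¬B(q,q) ∧ ¬S(y,q))) ∧ (∀z ¬B(z,z))
All bound variables are already distinct, so no renaming is needed.
Extract every quantifier outward, since the variables are now distinct and don't occur free across branches:
  ∀p ∃q ∃y ∀z (¬S(p,p) ∧ ¬B(q,q) ∧ ¬S(y,q) ∧ ¬B(z,z))

∀p ∃q ∃y ∀z (¬S(p,p) ∧ ¬B(q,q) ∧ ¬S(y,q) ∧ ¬B(z,z))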